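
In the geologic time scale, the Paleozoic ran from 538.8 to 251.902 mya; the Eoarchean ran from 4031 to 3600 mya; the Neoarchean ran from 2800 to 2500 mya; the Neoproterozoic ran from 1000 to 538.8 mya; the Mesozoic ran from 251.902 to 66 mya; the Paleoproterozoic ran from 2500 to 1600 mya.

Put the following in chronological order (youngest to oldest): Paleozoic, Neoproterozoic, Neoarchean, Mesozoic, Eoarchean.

Mesozoic, Paleozoic, Neoproterozoic, Neoarchean, Eoarchean

Sorting by start age (ascending Ma, since larger Ma = older): Mesozoic start 251.902, Paleozoic start 538.8, Neoproterozoic start 1000, Neoarchean start 2800, Eoarchean start 4031.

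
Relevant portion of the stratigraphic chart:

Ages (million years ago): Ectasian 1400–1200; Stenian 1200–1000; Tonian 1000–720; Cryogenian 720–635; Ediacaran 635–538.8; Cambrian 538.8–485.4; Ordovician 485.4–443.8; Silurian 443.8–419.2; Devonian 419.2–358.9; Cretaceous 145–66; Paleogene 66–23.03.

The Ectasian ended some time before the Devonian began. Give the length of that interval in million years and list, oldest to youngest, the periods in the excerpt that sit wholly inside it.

End of Ectasian = 1200 Ma; start of Devonian = 419.2 Ma.
Gap = 1200 − 419.2 = 780.8 Myr.
Periods wholly inside 1200–419.2 Ma: Stenian (1200–1000), Tonian (1000–720), Cryogenian (720–635), Ediacaran (635–538.8), Cambrian (538.8–485.4), Ordovician (485.4–443.8), Silurian (443.8–419.2).

780.8 million years; Stenian, Tonian, Cryogenian, Ediacaran, Cambrian, Ordovician, Silurian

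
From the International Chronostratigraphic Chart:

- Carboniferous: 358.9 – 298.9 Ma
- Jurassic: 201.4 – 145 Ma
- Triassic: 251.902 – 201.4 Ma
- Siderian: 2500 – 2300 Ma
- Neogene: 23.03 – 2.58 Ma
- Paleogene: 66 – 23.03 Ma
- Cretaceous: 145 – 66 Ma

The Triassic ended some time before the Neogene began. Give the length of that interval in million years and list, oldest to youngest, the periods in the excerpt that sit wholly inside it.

178.37 million years; Jurassic, Cretaceous, Paleogene

End of Triassic = 201.4 Ma; start of Neogene = 23.03 Ma.
Gap = 201.4 − 23.03 = 178.37 Myr.
Periods wholly inside 201.4–23.03 Ma: Jurassic (201.4–145), Cretaceous (145–66), Paleogene (66–23.03).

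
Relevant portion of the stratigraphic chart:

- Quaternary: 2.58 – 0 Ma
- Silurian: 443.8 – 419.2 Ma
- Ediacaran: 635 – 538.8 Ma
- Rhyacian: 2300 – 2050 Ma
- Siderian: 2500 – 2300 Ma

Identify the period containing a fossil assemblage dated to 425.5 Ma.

425.5 Ma lies between 443.8 and 419.2 Ma, so it falls in the Silurian.

Silurian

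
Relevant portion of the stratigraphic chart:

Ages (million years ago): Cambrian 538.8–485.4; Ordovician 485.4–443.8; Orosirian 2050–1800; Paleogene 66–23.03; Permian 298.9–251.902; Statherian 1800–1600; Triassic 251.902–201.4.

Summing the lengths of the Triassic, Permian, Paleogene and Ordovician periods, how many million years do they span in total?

182.07 million years

Duration is start − end for each: (251.902 − 201.4) + (298.9 − 251.902) + (66 − 23.03) + (485.4 − 443.8).
That is 50.502 + 46.998 + 42.97 + 41.6, which totals 182.07 million years.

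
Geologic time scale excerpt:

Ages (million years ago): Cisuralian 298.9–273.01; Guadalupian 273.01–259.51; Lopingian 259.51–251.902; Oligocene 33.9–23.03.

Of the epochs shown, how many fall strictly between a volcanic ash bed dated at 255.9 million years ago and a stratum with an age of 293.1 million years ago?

1

293.1 Ma sits inside the Cisuralian (298.9–273.01) and 255.9 Ma inside the Lopingian (259.51–251.902); neither of those is wholly between the two dates.
The listed epochs lying completely between them are Guadalupian — 1 in all.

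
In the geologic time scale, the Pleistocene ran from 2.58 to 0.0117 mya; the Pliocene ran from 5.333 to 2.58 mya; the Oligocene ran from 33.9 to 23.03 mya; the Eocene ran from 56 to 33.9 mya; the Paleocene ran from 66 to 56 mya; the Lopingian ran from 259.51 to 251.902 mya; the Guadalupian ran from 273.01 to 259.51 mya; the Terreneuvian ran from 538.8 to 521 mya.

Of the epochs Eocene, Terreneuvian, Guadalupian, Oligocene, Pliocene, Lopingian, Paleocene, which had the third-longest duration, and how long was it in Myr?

Guadalupian, 13.5 million years

Durations: Eocene 22.1; Terreneuvian 17.8; Guadalupian 13.5; Oligocene 10.87; Pliocene 2.753; Lopingian 7.608; Paleocene 10 Myr.
Sorted longest-first: Eocene (22.1), Terreneuvian (17.8), Guadalupian (13.5), Oligocene (10.87), Paleocene (10), Lopingian (7.608), Pliocene (2.753).
The third longest is Guadalupian at 13.5 Myr.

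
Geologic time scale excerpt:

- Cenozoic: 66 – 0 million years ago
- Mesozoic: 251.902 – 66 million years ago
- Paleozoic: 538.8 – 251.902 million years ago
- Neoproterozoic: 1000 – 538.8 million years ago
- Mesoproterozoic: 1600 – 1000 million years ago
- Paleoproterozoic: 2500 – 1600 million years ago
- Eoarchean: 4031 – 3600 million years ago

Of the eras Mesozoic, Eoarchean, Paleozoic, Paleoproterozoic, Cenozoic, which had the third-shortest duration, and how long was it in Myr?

Paleozoic, 286.898 million years

Durations: Mesozoic 185.902; Eoarchean 431; Paleozoic 286.898; Paleoproterozoic 900; Cenozoic 66 Myr.
Sorted shortest-first: Cenozoic (66), Mesozoic (185.902), Paleozoic (286.898), Eoarchean (431), Paleoproterozoic (900).
The third shortest is Paleozoic at 286.898 Myr.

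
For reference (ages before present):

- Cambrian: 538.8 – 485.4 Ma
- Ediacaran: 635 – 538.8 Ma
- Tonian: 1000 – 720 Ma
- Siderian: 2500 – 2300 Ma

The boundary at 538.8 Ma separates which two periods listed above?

Ediacaran and Cambrian

The Ediacaran ends at 538.8 Ma and the Cambrian begins at 538.8 Ma, so they share that boundary.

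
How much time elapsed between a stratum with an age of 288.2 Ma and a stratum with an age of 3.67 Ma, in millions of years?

288.2 − 3.67 = 284.53 million years.

284.53 million years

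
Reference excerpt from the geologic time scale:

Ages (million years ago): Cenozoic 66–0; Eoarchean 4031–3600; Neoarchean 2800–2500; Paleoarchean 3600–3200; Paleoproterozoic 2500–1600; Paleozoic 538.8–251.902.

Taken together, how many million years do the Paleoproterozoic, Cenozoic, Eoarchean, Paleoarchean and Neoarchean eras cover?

Duration is start − end for each: (2500 − 1600) + (66 − 0) + (4031 − 3600) + (3600 − 3200) + (2800 − 2500).
That is 900 + 66 + 431 + 400 + 300, which totals 2097 million years.

2097 million years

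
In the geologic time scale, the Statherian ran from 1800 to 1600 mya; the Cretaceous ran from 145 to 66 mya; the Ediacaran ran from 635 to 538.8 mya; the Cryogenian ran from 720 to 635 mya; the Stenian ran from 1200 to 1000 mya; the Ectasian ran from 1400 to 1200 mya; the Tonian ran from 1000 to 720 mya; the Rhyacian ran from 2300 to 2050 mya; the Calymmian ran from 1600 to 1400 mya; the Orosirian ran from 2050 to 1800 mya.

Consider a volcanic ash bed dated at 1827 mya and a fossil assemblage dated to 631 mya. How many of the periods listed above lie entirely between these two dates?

6

The older date is 1827 Ma and the younger is 631 Ma.
Periods with start < 1827 and end > 631 Ma: Statherian (1800–1600), Calymmian (1600–1400), Ectasian (1400–1200), Stenian (1200–1000), Tonian (1000–720), Cryogenian (720–635).
That is 6 complete periods.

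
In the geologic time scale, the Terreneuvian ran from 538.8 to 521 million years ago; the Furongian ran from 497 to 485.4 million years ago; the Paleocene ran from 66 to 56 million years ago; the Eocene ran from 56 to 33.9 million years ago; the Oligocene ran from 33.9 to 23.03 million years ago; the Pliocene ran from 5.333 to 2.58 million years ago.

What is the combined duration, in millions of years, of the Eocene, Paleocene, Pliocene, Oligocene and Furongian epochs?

Each duration: Eocene = 22.1; Paleocene = 10; Pliocene = 2.753; Oligocene = 10.87; Furongian = 11.6.
Sum: 22.1 + 10 + 2.753 + 10.87 + 11.6 = 57.323 Myr.

57.323 million years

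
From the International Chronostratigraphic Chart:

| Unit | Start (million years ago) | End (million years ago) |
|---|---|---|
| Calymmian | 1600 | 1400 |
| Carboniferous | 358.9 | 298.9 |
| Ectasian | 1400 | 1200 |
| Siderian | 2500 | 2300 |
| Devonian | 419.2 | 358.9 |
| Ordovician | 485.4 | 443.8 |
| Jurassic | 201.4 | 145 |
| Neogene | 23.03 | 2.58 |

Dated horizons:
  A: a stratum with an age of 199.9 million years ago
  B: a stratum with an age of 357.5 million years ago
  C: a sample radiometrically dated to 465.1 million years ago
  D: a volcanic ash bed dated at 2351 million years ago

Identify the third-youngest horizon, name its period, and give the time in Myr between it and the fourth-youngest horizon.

Smaller Ma means younger, so youngest first: A 199.9 < B 357.5 < C 465.1 < D 2351.
Counting 3 along gives C (465.1 Ma); the excerpt puts that inside the Ordovician, 485.4–443.8 Ma.
Next in line is D (2351 Ma), and 2351 − 465.1 = 1885.9 Myr.

C, in the Ordovician; 1885.9 million years to D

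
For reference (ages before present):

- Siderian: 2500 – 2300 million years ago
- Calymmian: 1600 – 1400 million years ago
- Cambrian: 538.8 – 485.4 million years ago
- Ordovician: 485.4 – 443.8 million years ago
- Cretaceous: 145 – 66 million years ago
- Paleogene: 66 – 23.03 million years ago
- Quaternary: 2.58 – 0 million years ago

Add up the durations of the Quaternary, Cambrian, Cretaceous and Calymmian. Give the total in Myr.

Duration is start − end for each: (2.58 − 0) + (538.8 − 485.4) + (145 − 66) + (1600 − 1400).
That is 2.58 + 53.4 + 79 + 200, which totals 334.98 million years.

334.98 million years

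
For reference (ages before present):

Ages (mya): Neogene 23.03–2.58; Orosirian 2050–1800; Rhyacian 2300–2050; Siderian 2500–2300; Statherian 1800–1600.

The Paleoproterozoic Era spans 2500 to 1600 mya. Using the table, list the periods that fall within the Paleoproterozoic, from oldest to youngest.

Siderian, Rhyacian, Orosirian, Statherian

Periods with both bounds inside 2500–1600 Ma: Siderian (2500–2300), Rhyacian (2300–2050), Orosirian (2050–1800), Statherian (1800–1600).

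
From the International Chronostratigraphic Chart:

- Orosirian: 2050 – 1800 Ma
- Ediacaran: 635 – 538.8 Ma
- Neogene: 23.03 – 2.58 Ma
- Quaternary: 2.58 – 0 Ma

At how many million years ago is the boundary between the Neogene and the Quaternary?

2.58 Ma

The Neogene ends and the Quaternary begins at 2.58 Ma.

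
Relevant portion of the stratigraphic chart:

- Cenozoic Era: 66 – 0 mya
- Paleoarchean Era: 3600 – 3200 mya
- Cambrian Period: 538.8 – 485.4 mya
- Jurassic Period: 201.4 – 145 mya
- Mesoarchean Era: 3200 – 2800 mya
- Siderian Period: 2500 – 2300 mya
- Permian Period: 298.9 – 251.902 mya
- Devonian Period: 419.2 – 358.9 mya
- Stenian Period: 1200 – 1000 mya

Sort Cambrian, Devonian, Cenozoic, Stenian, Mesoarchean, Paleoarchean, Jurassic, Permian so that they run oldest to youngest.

Paleoarchean, Mesoarchean, Stenian, Cambrian, Devonian, Permian, Jurassic, Cenozoic

The oldest of these is Paleoarchean (starts 3600 Ma) and the youngest is Cenozoic (ends 0 Ma).
In between, by decreasing start age: Mesoarchean (3200), Stenian (1200), Cambrian (538.8), Devonian (419.2), Permian (298.9), Jurassic (201.4).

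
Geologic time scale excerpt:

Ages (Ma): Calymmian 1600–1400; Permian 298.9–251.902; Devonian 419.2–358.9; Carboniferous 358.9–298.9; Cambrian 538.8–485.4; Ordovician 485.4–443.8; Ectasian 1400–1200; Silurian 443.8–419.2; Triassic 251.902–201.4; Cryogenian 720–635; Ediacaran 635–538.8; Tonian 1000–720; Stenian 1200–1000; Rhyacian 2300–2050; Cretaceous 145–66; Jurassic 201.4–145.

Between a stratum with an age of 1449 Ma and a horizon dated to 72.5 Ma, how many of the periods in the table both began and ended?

13

1449 Ma sits inside the Calymmian (1600–1400) and 72.5 Ma inside the Cretaceous (145–66); neither of those is wholly between the two dates.
The listed periods lying completely between them are Ectasian, Stenian, Tonian, Cryogenian, Ediacaran, Cambrian, Ordovician, Silurian, Devonian, Carboniferous, Permian, Triassic, Jurassic — 13 in all.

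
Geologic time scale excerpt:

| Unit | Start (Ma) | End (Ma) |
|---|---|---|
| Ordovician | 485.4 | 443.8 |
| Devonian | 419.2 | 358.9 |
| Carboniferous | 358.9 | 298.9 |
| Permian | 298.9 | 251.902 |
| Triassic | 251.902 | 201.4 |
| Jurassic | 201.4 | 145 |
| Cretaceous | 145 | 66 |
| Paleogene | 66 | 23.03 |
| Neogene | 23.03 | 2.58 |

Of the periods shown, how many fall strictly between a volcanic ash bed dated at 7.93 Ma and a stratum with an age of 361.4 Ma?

6

The older date is 361.4 Ma and the younger is 7.93 Ma.
Periods with start < 361.4 and end > 7.93 Ma: Carboniferous (358.9–298.9), Permian (298.9–251.902), Triassic (251.902–201.4), Jurassic (201.4–145), Cretaceous (145–66), Paleogene (66–23.03).
That is 6 complete periods.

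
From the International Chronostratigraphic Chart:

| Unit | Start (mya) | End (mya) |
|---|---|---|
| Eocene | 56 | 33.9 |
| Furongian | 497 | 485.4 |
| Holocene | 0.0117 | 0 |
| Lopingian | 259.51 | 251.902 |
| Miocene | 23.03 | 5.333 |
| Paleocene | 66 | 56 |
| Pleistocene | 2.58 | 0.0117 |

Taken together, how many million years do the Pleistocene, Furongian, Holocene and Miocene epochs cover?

31.877 million years

Each duration: Pleistocene = 2.5683; Furongian = 11.6; Holocene = 0.0117; Miocene = 17.697.
Sum: 2.5683 + 11.6 + 0.0117 + 17.697 = 31.877 Myr.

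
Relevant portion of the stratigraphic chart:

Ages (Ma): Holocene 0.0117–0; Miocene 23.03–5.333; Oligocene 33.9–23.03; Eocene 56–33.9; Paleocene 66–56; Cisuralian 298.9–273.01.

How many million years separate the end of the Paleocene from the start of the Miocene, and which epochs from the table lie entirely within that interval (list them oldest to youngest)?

The Paleocene closes at 56 Ma and the Miocene opens at 23.03 Ma, so the interval is 56 − 23.03 = 32.97 Myr.
An epoch fits inside if it starts at or after 56 Ma and ends at or before 23.03 Ma; oldest first that gives Eocene, Oligocene.

32.97 million years; Eocene, Oligocene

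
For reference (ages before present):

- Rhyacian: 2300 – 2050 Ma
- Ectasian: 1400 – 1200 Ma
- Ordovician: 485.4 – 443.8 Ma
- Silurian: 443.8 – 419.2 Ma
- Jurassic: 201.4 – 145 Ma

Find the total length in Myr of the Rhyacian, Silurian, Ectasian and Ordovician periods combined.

Duration is start − end for each: (2300 − 2050) + (443.8 − 419.2) + (1400 − 1200) + (485.4 − 443.8).
That is 250 + 24.6 + 200 + 41.6, which totals 516.2 million years.

516.2 million years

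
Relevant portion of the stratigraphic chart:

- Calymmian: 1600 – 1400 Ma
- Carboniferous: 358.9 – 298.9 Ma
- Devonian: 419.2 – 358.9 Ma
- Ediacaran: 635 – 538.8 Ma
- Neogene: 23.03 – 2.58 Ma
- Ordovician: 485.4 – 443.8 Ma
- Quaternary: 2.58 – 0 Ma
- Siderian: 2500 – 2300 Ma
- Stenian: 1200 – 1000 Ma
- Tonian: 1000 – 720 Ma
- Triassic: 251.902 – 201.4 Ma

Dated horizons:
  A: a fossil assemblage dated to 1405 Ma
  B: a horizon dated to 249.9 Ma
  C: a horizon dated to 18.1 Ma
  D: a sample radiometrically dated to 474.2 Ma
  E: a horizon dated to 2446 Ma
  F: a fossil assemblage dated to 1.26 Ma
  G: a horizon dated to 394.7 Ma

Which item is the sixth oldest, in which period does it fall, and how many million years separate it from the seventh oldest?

Sorted oldest-first by Ma: E (2446), A (1405), D (474.2), G (394.7), B (249.9), C (18.1), F (1.26).
The sixth oldest is C at 18.1 Ma, which lies in 23.03–2.58 Ma: the Neogene.
The seventh oldest is F at 1.26 Ma; separation = |18.1 − 1.26| = 16.84 Myr.

C, in the Neogene; 16.84 million years to F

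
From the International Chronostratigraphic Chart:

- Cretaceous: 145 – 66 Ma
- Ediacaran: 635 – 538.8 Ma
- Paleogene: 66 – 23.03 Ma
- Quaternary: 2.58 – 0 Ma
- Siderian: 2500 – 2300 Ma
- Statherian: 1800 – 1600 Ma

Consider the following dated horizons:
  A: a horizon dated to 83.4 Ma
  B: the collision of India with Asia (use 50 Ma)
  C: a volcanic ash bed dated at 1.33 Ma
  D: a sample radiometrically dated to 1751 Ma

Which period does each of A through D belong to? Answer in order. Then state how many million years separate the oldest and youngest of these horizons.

Match each age against the start–end ranges in the excerpt: A = 83.4 Ma → Cretaceous (145–66); B = 50 Ma → Paleogene (66–23.03); C = 1.33 Ma → Quaternary (2.58–0); D = 1751 Ma → Statherian (1800–1600).
The largest age is 1751 Ma and the smallest is 1.33 Ma; their difference is 1749.67 Myr.

A — Cretaceous; B — Paleogene; C — Quaternary; D — Statherian; span 1749.67 million years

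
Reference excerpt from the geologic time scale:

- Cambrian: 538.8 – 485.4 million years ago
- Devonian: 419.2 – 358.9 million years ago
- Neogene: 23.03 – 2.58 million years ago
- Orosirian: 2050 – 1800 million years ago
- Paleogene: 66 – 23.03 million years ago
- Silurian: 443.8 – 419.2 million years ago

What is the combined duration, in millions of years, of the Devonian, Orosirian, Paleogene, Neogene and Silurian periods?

398.32 million years

Duration is start − end for each: (419.2 − 358.9) + (2050 − 1800) + (66 − 23.03) + (23.03 − 2.58) + (443.8 − 419.2).
That is 60.3 + 250 + 42.97 + 20.45 + 24.6, which totals 398.32 million years.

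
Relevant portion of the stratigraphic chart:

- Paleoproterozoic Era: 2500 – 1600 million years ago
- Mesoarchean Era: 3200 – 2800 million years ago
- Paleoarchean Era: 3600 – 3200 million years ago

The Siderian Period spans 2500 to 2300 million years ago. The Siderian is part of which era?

Paleoproterozoic

The Siderian (2500–2300 Ma) lies entirely within 2500–1600 Ma, the Paleoproterozoic Era.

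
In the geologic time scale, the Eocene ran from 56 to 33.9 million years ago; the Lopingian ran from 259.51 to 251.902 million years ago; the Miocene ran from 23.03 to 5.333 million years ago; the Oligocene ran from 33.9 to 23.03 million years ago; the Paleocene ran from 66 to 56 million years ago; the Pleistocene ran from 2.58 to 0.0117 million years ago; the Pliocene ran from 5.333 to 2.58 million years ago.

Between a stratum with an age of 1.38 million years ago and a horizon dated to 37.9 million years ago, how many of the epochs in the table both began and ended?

The older date is 37.9 Ma and the younger is 1.38 Ma.
Epochs with start < 37.9 and end > 1.38 Ma: Oligocene (33.9–23.03), Miocene (23.03–5.333), Pliocene (5.333–2.58).
That is 3 complete epochs.

3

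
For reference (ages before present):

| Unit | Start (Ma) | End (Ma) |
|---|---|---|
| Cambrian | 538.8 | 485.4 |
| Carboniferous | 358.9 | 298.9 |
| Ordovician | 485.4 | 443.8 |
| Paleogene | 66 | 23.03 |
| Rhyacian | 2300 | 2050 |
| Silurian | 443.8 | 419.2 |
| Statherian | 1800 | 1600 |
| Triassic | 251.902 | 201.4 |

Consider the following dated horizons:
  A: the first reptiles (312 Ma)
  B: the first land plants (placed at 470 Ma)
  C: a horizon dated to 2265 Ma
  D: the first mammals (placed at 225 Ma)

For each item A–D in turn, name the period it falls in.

Match each age against the start–end ranges in the excerpt: A = 312 Ma → Carboniferous (358.9–298.9); B = 470 Ma → Ordovician (485.4–443.8); C = 2265 Ma → Rhyacian (2300–2050); D = 225 Ma → Triassic (251.902–201.4).

A — Carboniferous; B — Ordovician; C — Rhyacian; D — Triassic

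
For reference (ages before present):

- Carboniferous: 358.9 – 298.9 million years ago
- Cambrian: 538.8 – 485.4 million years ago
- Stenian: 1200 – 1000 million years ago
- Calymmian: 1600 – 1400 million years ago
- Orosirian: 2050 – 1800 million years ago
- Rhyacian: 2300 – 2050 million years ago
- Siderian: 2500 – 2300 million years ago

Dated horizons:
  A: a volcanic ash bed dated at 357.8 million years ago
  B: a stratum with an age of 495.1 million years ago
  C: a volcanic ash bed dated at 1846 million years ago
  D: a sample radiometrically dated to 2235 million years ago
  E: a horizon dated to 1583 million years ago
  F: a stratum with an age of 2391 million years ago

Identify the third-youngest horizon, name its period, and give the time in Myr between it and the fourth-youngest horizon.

E, in the Calymmian; 263 million years to C

Sorted youngest-first by Ma: A (357.8), B (495.1), E (1583), C (1846), D (2235), F (2391).
The third youngest is E at 1583 Ma, which lies in 1600–1400 Ma: the Calymmian.
The fourth youngest is C at 1846 Ma; separation = |1583 − 1846| = 263 Myr.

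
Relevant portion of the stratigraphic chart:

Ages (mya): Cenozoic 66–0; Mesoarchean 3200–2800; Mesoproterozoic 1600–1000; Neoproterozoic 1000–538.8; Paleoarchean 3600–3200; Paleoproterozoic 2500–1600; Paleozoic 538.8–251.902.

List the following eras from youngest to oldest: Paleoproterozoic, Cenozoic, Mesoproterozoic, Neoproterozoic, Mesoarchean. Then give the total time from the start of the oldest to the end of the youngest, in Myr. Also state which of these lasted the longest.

From the excerpt: Paleoproterozoic 2500–1600; Cenozoic 66–0; Mesoproterozoic 1600–1000; Neoproterozoic 1000–538.8; Mesoarchean 3200–2800 (Ma).
Larger Ma is earlier, so the oldest is Mesoarchean and the youngest is Cenozoic; youngest to oldest: Cenozoic, Neoproterozoic, Mesoproterozoic, Paleoproterozoic, Mesoarchean.
Oldest start 3200 minus youngest end 0 gives 3200 Myr overall.
Individual lengths (start − end): Neoproterozoic 461.2; Paleoproterozoic 900; Mesoarchean 400; Mesoproterozoic 600; Cenozoic 66. The largest is Paleoproterozoic at 900 Myr.

Cenozoic, Neoproterozoic, Mesoproterozoic, Paleoproterozoic, Mesoarchean; total span 3200 Myr; longest is Paleoproterozoic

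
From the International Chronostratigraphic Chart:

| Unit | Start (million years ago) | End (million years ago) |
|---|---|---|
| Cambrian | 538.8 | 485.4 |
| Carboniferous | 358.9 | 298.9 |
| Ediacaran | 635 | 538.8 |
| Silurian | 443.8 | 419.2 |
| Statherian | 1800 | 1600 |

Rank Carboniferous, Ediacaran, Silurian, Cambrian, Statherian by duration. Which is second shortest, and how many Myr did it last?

Cambrian, 53.4 million years

Start − end for each: Carboniferous 358.9 − 298.9 = 60; Ediacaran 635 − 538.8 = 96.2; Silurian 443.8 − 419.2 = 24.6; Cambrian 538.8 − 485.4 = 53.4; Statherian 1800 − 1600 = 200.
Ranking these from shortest: Silurian < Cambrian < Carboniferous < Ediacaran < Statherian.
Position 2 in that ranking is Cambrian, which lasted 53.4 Myr.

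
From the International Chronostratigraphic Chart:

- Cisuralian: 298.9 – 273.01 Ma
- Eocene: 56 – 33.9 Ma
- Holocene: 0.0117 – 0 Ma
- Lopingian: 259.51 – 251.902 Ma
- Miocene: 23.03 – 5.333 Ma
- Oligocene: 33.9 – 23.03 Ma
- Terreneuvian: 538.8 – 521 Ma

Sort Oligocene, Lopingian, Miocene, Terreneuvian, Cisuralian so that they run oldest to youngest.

Read off each span (Ma): Oligocene 33.9–23.03; Lopingian 259.51–251.902; Miocene 23.03–5.333; Terreneuvian 538.8–521; Cisuralian 298.9–273.01.
Larger Ma is older, so oldest→youngest is Terreneuvian, Cisuralian, Lopingian, Oligocene, Miocene.

Terreneuvian, Cisuralian, Lopingian, Oligocene, Miocene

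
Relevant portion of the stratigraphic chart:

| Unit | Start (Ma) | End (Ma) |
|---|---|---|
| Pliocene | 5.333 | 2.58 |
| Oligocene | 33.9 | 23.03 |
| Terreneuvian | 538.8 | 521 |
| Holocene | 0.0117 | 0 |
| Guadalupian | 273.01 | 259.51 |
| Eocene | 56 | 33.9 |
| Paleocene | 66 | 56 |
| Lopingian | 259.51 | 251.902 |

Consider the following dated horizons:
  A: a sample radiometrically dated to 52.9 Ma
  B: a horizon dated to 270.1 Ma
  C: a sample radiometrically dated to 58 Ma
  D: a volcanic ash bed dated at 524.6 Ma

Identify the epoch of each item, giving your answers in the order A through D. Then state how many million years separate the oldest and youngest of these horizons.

A: 52.9 Ma lies in 56–33.9 Ma, so Eocene.
B: 270.1 Ma lies in 273.01–259.51 Ma, so Guadalupian.
C: 58 Ma lies in 66–56 Ma, so Paleocene.
D: 524.6 Ma lies in 538.8–521 Ma, so Terreneuvian.
Oldest = 524.6 Ma, youngest = 52.9 Ma → span 471.7 Myr.

A — Eocene; B — Guadalupian; C — Paleocene; D — Terreneuvian; span 471.7 million years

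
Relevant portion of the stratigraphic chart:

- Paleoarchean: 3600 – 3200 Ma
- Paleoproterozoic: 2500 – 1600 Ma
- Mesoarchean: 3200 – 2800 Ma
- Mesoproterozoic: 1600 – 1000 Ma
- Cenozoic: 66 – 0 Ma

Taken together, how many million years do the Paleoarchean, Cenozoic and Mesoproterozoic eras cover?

1066 million years

Duration is start − end for each: (3600 − 3200) + (66 − 0) + (1600 − 1000).
That is 400 + 66 + 600, which totals 1066 million years.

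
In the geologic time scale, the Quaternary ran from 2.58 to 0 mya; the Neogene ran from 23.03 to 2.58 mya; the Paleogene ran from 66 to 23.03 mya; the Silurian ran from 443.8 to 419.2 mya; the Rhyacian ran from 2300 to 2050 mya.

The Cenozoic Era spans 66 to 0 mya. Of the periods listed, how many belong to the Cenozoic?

3

Periods inside 66–0 Ma: Paleogene, Neogene, Quaternary — 3 in total.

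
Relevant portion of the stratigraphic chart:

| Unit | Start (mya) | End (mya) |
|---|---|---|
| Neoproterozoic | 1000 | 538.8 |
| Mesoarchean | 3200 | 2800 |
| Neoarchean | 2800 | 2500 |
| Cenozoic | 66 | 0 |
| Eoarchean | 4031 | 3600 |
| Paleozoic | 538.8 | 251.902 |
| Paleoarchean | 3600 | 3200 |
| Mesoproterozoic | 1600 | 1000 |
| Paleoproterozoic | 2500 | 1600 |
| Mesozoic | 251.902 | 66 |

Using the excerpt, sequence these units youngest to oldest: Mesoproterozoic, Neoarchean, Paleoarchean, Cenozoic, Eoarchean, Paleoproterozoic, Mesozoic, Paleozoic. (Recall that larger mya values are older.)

Cenozoic, Mesozoic, Paleozoic, Mesoproterozoic, Paleoproterozoic, Neoarchean, Paleoarchean, Eoarchean

Read off each span (Ma): Mesoproterozoic 1600–1000; Neoarchean 2800–2500; Paleoarchean 3600–3200; Cenozoic 66–0; Eoarchean 4031–3600; Paleoproterozoic 2500–1600; Mesozoic 251.902–66; Paleozoic 538.8–251.902.
Larger Ma is older, so oldest→youngest is Eoarchean, Paleoarchean, Neoarchean, Paleoproterozoic, Mesoproterozoic, Paleozoic, Mesozoic, Cenozoic; reverse it for youngest→oldest.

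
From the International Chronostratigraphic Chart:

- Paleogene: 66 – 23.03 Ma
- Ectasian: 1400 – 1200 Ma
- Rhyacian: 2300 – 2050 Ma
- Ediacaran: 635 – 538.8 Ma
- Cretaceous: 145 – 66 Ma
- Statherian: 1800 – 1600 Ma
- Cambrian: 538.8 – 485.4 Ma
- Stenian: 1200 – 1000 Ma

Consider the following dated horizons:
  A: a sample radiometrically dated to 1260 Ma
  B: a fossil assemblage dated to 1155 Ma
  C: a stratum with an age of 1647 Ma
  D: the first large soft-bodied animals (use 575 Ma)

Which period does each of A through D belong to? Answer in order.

A: 1260 Ma lies in 1400–1200 Ma, so Ectasian.
B: 1155 Ma lies in 1200–1000 Ma, so Stenian.
C: 1647 Ma lies in 1800–1600 Ma, so Statherian.
D: 575 Ma lies in 635–538.8 Ma, so Ediacaran.

A — Ectasian; B — Stenian; C — Statherian; D — Ediacaran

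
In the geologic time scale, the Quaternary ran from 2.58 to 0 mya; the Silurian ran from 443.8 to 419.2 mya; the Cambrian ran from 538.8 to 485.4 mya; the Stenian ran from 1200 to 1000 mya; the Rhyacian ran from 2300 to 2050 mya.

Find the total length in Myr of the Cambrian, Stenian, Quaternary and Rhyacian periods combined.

Duration is start − end for each: (538.8 − 485.4) + (1200 − 1000) + (2.58 − 0) + (2300 − 2050).
That is 53.4 + 200 + 2.58 + 250, which totals 505.98 million years.

505.98 million years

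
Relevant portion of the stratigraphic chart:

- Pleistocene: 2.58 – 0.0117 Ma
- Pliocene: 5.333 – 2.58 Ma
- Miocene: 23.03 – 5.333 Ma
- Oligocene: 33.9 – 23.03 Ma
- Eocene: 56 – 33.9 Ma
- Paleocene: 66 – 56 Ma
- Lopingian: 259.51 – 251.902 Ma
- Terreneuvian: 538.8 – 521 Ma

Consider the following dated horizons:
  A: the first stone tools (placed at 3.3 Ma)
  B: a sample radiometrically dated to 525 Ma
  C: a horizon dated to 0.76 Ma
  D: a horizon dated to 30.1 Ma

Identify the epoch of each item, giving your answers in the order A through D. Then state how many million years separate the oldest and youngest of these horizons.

Match each age against the start–end ranges in the excerpt: A = 3.3 Ma → Pliocene (5.333–2.58); B = 525 Ma → Terreneuvian (538.8–521); C = 0.76 Ma → Pleistocene (2.58–0.0117); D = 30.1 Ma → Oligocene (33.9–23.03).
The largest age is 525 Ma and the smallest is 0.76 Ma; their difference is 524.24 Myr.

A — Pliocene; B — Terreneuvian; C — Pleistocene; D — Oligocene; span 524.24 million years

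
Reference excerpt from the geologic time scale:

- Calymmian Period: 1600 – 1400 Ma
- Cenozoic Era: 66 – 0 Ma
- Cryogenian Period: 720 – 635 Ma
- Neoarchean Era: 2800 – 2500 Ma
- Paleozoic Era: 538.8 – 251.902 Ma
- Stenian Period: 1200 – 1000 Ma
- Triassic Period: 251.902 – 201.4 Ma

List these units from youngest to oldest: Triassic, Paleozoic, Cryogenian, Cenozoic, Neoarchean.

Cenozoic, Triassic, Paleozoic, Cryogenian, Neoarchean

The oldest of these is Neoarchean (starts 2800 Ma) and the youngest is Cenozoic (ends 0 Ma).
In between, by decreasing start age: Cryogenian (720), Paleozoic (538.8), Triassic (251.902).
Listing youngest first means reversing that sequence.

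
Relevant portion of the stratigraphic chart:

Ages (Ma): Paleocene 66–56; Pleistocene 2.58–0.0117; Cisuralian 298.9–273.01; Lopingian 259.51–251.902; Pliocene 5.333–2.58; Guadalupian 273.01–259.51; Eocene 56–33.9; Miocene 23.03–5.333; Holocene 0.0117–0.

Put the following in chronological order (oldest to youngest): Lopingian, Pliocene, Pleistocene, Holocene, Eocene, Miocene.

Lopingian, Eocene, Miocene, Pliocene, Pleistocene, Holocene

Sorting by start age (descending Ma, since larger Ma = older): Lopingian began 259.51, Eocene began 56, Miocene began 23.03, Pliocene began 5.333, Pleistocene began 2.58, Holocene began 0.0117.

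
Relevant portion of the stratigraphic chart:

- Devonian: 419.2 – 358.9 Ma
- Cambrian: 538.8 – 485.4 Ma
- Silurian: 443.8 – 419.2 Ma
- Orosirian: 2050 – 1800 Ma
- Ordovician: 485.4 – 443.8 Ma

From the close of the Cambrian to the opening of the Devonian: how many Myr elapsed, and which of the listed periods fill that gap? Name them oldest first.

End of Cambrian = 485.4 Ma; start of Devonian = 419.2 Ma.
Gap = 485.4 − 419.2 = 66.2 Myr.
Periods wholly inside 485.4–419.2 Ma: Ordovician (485.4–443.8), Silurian (443.8–419.2).

66.2 million years; Ordovician, Silurian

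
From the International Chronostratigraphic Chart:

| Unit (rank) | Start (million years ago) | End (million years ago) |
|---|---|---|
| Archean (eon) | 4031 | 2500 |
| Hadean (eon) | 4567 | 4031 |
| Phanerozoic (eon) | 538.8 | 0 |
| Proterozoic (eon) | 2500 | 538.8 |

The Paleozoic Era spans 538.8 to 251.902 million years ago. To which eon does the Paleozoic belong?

Phanerozoic

The Paleozoic (538.8–251.902 Ma) lies entirely within 538.8–0 Ma, the Phanerozoic Eon.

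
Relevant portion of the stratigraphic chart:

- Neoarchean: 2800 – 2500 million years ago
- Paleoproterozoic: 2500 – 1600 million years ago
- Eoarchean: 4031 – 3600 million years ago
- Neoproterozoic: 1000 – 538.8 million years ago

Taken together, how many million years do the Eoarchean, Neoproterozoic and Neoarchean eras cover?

1192.2 million years

Each duration: Eoarchean = 431; Neoproterozoic = 461.2; Neoarchean = 300.
Sum: 431 + 461.2 + 300 = 1192.2 Myr.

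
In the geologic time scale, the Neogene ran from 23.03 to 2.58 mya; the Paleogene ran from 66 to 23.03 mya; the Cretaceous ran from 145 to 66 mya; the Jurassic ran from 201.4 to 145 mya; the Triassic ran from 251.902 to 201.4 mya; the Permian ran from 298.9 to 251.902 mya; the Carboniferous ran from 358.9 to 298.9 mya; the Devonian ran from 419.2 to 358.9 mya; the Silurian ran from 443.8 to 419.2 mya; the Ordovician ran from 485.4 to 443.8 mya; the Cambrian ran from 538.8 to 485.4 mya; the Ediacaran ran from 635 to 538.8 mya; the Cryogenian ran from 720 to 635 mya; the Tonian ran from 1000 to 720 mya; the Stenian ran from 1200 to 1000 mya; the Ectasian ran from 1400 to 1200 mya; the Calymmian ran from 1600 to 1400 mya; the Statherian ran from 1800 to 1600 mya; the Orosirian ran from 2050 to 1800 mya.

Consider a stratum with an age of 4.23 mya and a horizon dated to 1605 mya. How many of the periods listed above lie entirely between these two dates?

16

The older date is 1605 Ma and the younger is 4.23 Ma.
Periods with start < 1605 and end > 4.23 Ma: Calymmian (1600–1400), Ectasian (1400–1200), Stenian (1200–1000), Tonian (1000–720), Cryogenian (720–635), Ediacaran (635–538.8), Cambrian (538.8–485.4), Ordovician (485.4–443.8), Silurian (443.8–419.2), Devonian (419.2–358.9), Carboniferous (358.9–298.9), Permian (298.9–251.902), Triassic (251.902–201.4), Jurassic (201.4–145), Cretaceous (145–66), Paleogene (66–23.03).
That is 16 complete periods.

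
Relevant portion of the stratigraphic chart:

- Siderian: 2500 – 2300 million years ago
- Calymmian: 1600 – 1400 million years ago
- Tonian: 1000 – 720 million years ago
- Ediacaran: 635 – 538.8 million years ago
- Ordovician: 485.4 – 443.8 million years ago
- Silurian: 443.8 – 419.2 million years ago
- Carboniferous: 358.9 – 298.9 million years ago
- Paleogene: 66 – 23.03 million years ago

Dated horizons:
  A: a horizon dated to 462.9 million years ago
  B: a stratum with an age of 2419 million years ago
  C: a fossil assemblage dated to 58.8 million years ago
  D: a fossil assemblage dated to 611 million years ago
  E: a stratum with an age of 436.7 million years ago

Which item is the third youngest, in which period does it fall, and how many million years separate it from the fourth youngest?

A, in the Ordovician; 148.1 million years to D

Sorted youngest-first by Ma: C (58.8), E (436.7), A (462.9), D (611), B (2419).
The third youngest is A at 462.9 Ma, which lies in 485.4–443.8 Ma: the Ordovician.
The fourth youngest is D at 611 Ma; separation = |462.9 − 611| = 148.1 Myr.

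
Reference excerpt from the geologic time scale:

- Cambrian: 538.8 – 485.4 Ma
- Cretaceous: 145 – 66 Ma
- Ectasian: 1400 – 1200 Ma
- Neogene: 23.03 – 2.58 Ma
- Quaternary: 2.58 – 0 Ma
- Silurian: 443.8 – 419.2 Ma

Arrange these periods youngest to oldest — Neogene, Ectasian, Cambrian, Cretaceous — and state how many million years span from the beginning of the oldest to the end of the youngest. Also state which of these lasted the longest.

Neogene, Cretaceous, Cambrian, Ectasian; total span 1397.42 Myr; longest is Ectasian

Start ages (Ma): Ectasian 1400, Cambrian 538.8, Cretaceous 145, Neogene 23.03.
Ordered youngest to oldest: Neogene, Cretaceous, Cambrian, Ectasian.
Span = 1400 − 2.58 = 1397.42 Myr.
Durations: Ectasian 200, Neogene 20.45, Cretaceous 79, Cambrian 53.4 → longest is Ectasian (200 Myr).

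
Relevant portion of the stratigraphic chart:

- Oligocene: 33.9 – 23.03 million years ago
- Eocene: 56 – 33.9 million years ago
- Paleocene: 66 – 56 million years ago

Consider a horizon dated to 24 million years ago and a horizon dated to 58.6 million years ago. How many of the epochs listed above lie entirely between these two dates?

The older date is 58.6 Ma and the younger is 24 Ma.
Epochs with start < 58.6 and end > 24 Ma: Eocene (56–33.9).
That is 1 complete epoch.

1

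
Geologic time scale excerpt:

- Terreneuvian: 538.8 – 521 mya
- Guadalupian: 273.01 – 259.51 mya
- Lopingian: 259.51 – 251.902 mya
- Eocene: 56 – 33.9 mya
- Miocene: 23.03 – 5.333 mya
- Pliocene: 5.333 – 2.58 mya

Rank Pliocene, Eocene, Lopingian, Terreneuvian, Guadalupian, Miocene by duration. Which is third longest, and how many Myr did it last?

Miocene, 17.697 million years

Start − end for each: Pliocene 5.333 − 2.58 = 2.753; Eocene 56 − 33.9 = 22.1; Lopingian 259.51 − 251.902 = 7.608; Terreneuvian 538.8 − 521 = 17.8; Guadalupian 273.01 − 259.51 = 13.5; Miocene 23.03 − 5.333 = 17.697.
Ranking these from longest: Eocene > Terreneuvian > Miocene > Guadalupian > Lopingian > Pliocene.
Position 3 in that ranking is Miocene, which lasted 17.697 Myr.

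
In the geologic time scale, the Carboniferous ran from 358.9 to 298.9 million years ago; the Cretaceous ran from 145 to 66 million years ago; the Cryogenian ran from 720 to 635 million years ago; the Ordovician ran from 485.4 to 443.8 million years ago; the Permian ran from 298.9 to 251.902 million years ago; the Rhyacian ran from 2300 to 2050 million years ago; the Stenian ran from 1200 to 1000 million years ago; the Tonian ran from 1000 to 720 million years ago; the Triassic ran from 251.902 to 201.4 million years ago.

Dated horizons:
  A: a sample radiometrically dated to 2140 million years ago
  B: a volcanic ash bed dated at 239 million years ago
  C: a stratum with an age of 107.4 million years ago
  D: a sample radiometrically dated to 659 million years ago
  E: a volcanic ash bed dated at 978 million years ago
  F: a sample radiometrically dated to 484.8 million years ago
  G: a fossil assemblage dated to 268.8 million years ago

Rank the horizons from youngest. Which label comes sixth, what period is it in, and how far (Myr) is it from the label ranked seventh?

E, in the Tonian; 1162 million years to A

Sorted youngest-first by Ma: C (107.4), B (239), G (268.8), F (484.8), D (659), E (978), A (2140).
The sixth youngest is E at 978 Ma, which lies in 1000–720 Ma: the Tonian.
The seventh youngest is A at 2140 Ma; separation = |978 − 2140| = 1162 Myr.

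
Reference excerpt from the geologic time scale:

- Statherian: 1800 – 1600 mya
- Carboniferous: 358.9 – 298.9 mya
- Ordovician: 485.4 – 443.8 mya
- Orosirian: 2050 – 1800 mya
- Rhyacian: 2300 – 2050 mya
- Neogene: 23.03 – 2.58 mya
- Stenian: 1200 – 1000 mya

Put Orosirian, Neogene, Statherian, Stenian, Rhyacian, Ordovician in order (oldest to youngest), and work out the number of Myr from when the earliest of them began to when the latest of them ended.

Rhyacian → Orosirian → Statherian → Stenian → Ordovician → Neogene; total span 2297.42 Myr

From the excerpt: Orosirian 2050–1800; Neogene 23.03–2.58; Statherian 1800–1600; Stenian 1200–1000; Rhyacian 2300–2050; Ordovician 485.4–443.8 (Ma).
Larger Ma is earlier, so the oldest is Rhyacian and the youngest is Neogene; oldest to youngest: Rhyacian, Orosirian, Statherian, Stenian, Ordovician, Neogene.
Oldest start 2300 minus youngest end 2.58 gives 2297.42 Myr overall.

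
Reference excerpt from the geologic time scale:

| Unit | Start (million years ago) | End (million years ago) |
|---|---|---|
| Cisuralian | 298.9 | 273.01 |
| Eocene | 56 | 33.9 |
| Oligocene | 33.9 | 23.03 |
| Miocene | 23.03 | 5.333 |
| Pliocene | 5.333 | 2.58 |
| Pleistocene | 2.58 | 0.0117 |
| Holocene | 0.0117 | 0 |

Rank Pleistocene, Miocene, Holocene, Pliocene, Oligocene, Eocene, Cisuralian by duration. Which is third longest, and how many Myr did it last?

Durations: Pleistocene 2.5683; Miocene 17.697; Holocene 0.0117; Pliocene 2.753; Oligocene 10.87; Eocene 22.1; Cisuralian 25.89 Myr.
Sorted longest-first: Cisuralian (25.89), Eocene (22.1), Miocene (17.697), Oligocene (10.87), Pliocene (2.753), Pleistocene (2.5683), Holocene (0.0117).
The third longest is Miocene at 17.697 Myr.

Miocene, 17.697 million years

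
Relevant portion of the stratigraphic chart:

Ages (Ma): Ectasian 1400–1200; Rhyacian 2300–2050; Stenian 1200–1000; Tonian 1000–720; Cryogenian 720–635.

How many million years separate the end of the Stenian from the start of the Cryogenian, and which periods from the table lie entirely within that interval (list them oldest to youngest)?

280 million years; Tonian

End of Stenian = 1000 Ma; start of Cryogenian = 720 Ma.
Gap = 1000 − 720 = 280 Myr.
Periods wholly inside 1000–720 Ma: Tonian (1000–720).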